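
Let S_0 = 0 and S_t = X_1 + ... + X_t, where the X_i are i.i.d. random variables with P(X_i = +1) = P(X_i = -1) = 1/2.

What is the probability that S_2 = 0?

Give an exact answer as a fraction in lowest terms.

Answer: 1/2

Derivation:
To return to 0 after 2 steps: need exactly 1 step of +1 and 1 of -1.
Favorable paths: C(2,1) = 2
Total paths: 2^2 = 4
P = 2/4 = 1/2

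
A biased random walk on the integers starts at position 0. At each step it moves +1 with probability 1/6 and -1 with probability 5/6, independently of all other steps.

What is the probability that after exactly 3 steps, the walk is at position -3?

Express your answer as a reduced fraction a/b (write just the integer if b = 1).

To reach position -3 after 3 steps: need 0 steps of +1 and 3 steps of -1.
Number of such sequences: C(3,0) = 1
Each has probability (1/6)^0 · (5/6)^3 = 125/216
P = 1 · 125/216 = 125/216

Answer: 125/216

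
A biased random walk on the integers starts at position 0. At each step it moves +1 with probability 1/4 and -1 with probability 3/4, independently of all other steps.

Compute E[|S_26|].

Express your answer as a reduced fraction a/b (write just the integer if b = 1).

Answer: 3661454193819539/281474976710656

Derivation:
S_26 takes values m ≡ 0 (mod 2) with |m| ≤ 26; P(S_26=m) = C(26,(26+m)/2) · (1/4)^((26+m)/2) · (3/4)^((26-m)/2).
Distribution: P(S=-26)=2541865828329/4503599627370496, P(S=-24)=11014751922759/2251799813685248, P(S=-22)=91789599356325/4503599627370496, P(S=-20)=30596533118775/562949953421312, P(S=-18)=234573420577275/2251799813685248, P(S=-16)=172020508423335/1125899906842624, P(S=-14)=401381186321115/2251799813685248, P(S=-12)=95566949124075/562949953421312, P(S=-10)=605257344452475/4503599627370496, P(S=-8)=201752448150825/2251799813685248, P(S=-6)=228652774570935/4503599627370496, P(S=-4)=6928871956695/281474976710656, P(S=-2)=11548119927825/1125899906842624, P(S=0)=2072739474225/562949953421312, P(S=2)=1283124436425/1125899906842624, P(S=4)=85541629095/281474976710656, P(S=6)=313652640015/4503599627370496, P(S=8)=30750258825/2251799813685248, P(S=10)=10250086275/4503599627370496, P(S=12)=179826075/562949953421312, P(S=14)=83918835/2251799813685248, P(S=16)=3996135/1125899906842624, P(S=18)=605475/2251799813685248, P(S=20)=8775/562949953421312, P(S=22)=2925/4503599627370496, P(S=24)=39/2251799813685248, P(S=26)=1/4503599627370496
E[|S_26|] = Σ_m |m|·P(S_26=m) = 3661454193819539/281474976710656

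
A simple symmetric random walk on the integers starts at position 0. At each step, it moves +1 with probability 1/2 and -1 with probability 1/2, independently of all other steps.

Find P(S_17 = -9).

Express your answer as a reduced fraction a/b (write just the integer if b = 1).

To reach position -9 after 17 steps: need 4 steps of +1 and 13 of -1.
Favorable paths: C(17,4) = 2380
Total paths: 2^17 = 131072
P = 2380/131072 = 595/32768

Answer: 595/32768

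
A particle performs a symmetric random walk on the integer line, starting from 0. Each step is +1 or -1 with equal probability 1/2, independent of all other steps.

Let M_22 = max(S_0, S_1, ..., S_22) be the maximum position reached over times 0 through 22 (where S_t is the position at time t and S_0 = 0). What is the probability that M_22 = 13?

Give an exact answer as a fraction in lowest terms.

Answer: 7315/4194304

Derivation:
Let M_22 = max(S_0,...,S_22). Use the reflection principle: for j ≥ 1, #{paths with M_22 ≥ j} = #{S_22 ≥ j} + #{S_22 ≥ j+1}.
By reflection, #{M_22 ≥ 13} = #{S_22 ≥ 13} + #{S_22 ≥ 14} = 9109 + 9109 = 18218.
#{M_22 ≥ 14} = #{S_22 ≥ 14} + #{S_22 ≥ 15} = 9109 + 1794 = 10903.
#{M_22 = 13} = 18218 - 10903 = 7315.
P(M_22 = 13) = 7315/4194304 = 7315/4194304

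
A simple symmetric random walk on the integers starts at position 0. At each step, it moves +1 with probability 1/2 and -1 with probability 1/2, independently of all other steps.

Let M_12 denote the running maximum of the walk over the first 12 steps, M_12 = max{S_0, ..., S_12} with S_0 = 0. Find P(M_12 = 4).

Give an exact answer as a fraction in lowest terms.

Answer: 495/4096

Derivation:
Let M_12 = max(S_0,...,S_12). Use the reflection principle: for j ≥ 1, #{paths with M_12 ≥ j} = #{S_12 ≥ j} + #{S_12 ≥ j+1}.
By reflection, #{M_12 ≥ 4} = #{S_12 ≥ 4} + #{S_12 ≥ 5} = 794 + 299 = 1093.
#{M_12 ≥ 5} = #{S_12 ≥ 5} + #{S_12 ≥ 6} = 299 + 299 = 598.
#{M_12 = 4} = 1093 - 598 = 495.
P(M_12 = 4) = 495/4096 = 495/4096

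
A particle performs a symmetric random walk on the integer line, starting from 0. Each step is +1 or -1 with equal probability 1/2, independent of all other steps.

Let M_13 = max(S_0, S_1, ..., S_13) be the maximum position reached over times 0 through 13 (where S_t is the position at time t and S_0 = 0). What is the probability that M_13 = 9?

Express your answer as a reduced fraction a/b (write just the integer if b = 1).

Answer: 39/4096

Derivation:
Let M_13 = max(S_0,...,S_13). Use the reflection principle: for j ≥ 1, #{paths with M_13 ≥ j} = #{S_13 ≥ j} + #{S_13 ≥ j+1}.
By reflection, #{M_13 ≥ 9} = #{S_13 ≥ 9} + #{S_13 ≥ 10} = 92 + 14 = 106.
#{M_13 ≥ 10} = #{S_13 ≥ 10} + #{S_13 ≥ 11} = 14 + 14 = 28.
#{M_13 = 9} = 106 - 28 = 78.
P(M_13 = 9) = 78/8192 = 39/4096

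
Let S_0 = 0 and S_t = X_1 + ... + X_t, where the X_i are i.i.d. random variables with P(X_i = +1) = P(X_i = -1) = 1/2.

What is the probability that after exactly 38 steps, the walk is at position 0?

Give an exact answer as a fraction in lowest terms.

To return to 0 after 38 steps: need exactly 19 steps of +1 and 19 of -1.
Favorable paths: C(38,19) = 35345263800
Total paths: 2^38 = 274877906944
P = 35345263800/274877906944 = 4418157975/34359738368

Answer: 4418157975/34359738368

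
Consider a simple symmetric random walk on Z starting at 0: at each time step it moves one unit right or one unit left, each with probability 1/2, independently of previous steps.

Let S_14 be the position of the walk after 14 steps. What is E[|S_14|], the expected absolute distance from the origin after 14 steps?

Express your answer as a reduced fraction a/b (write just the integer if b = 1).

Answer: 3003/1024

Derivation:
S_14 takes values m ≡ 0 (mod 2) with |m| ≤ 14; P(S_14=m) = C(14,(14+m)/2)/2^14.
Total paths: 2^14 = 16384
Distribution: P(S=-14)=1/16384, P(S=-12)=14/16384, P(S=-10)=91/16384, P(S=-8)=364/16384, P(S=-6)=1001/16384, P(S=-4)=2002/16384, P(S=-2)=3003/16384, P(S=0)=3432/16384, P(S=2)=3003/16384, P(S=4)=2002/16384, P(S=6)=1001/16384, P(S=8)=364/16384, P(S=10)=91/16384, P(S=12)=14/16384, P(S=14)=1/16384
E[|S_14|] = Σ_m |m|·P(S_14=m) = 48048/16384 = 3003/1024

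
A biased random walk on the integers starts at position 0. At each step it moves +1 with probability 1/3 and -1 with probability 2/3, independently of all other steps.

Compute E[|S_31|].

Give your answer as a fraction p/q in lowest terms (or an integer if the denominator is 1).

Answer: 26575479166531/2541865828329

Derivation:
S_31 takes values m ≡ 1 (mod 2) with |m| ≤ 31; P(S_31=m) = C(31,(31+m)/2) · (1/3)^((31+m)/2) · (2/3)^((31-m)/2).
Distribution: P(S=-31)=2147483648/617673396283947, P(S=-29)=33285996544/617673396283947, P(S=-27)=83214991360/205891132094649, P(S=-25)=1206617374720/617673396283947, P(S=-23)=4223160811520/617673396283947, P(S=-21)=422316081152/22876792454961, P(S=-19)=2745054527488/68630377364883, P(S=-17)=4901883084800/68630377364883, P(S=-15)=2450941542400/22876792454961, P(S=-13)=28185827737600/205891132094649, P(S=-11)=31004410511360/205891132094649, P(S=-9)=9865039708160/68630377364883, P(S=-7)=24662599270400/205891132094649, P(S=-5)=18022668697600/205891132094649, P(S=-3)=1287333478400/22876792454961, P(S=-1)=2188466913280/68630377364883, P(S=1)=1094233456640/68630377364883, P(S=3)=160916684800/22876792454961, P(S=5)=563208396800/205891132094649, P(S=7)=192676556800/205891132094649, P(S=9)=19267655680/68630377364883, P(S=11)=15138872320/205891132094649, P(S=13)=3440652800/205891132094649, P(S=15)=74796800/22876792454961, P(S=17)=37398400/68630377364883, P(S=19)=5235776/68630377364883, P(S=21)=201376/22876792454961, P(S=23)=503440/617673396283947, P(S=25)=35960/617673396283947, P(S=27)=620/205891132094649, P(S=29)=62/617673396283947, P(S=31)=1/617673396283947
E[|S_31|] = Σ_m |m|·P(S_31=m) = 26575479166531/2541865828329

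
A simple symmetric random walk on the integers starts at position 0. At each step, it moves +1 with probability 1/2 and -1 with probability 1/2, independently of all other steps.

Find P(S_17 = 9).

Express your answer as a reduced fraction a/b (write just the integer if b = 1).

Answer: 595/32768

Derivation:
To reach position 9 after 17 steps: need 13 steps of +1 and 4 of -1.
Favorable paths: C(17,13) = 2380
Total paths: 2^17 = 131072
P = 2380/131072 = 595/32768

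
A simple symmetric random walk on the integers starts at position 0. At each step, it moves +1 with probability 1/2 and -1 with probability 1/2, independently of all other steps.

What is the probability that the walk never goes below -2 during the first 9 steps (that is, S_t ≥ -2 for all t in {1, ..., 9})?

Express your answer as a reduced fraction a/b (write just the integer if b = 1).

Let f(t,s) = #length-t paths at position s with S_1..S_t all ≥ -2.
f(t,s) = f(t-1,s-1) + f(t-1,s+1) for s ≥ -2; f(t,s) = 0 for s < -2.
t=0: f(0,0)=1
t=1: f(1,-1)=1 f(1,1)=1
t=2: f(2,-2)=1 f(2,0)=2 f(2,2)=1
t=3: f(3,-1)=3 f(3,1)=3 f(3,3)=1
t=4: f(4,-2)=3 f(4,0)=6 f(4,2)=4 f(4,4)=1
t=5: f(5,-1)=9 f(5,1)=10 f(5,3)=5 f(5,5)=1
t=6: f(6,-2)=9 f(6,0)=19 f(6,2)=15 f(6,4)=6 f(6,6)=1
t=7: f(7,-1)=28 f(7,1)=34 f(7,3)=21 f(7,5)=7 f(7,7)=1
t=8: f(8,-2)=28 f(8,0)=62 f(8,2)=55 f(8,4)=28 f(8,6)=8 f(8,8)=1
t=9: f(9,-1)=90 f(9,1)=117 f(9,3)=83 f(9,5)=36 f(9,7)=9 f(9,9)=1
Σ_s f(9,s) = 336
P = 336/512 = 21/32

Answer: 21/32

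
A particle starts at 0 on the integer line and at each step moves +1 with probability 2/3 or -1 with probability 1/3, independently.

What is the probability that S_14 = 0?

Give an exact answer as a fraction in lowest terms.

To be at 0 after 14 steps: need exactly 7 steps of +1 and 7 of -1.
Number of such sequences: C(14,7) = 3432
Each has probability (2/3)^7 · (1/3)^7 = 128/4782969
P = 3432 · 128/4782969 = 146432/1594323

Answer: 146432/1594323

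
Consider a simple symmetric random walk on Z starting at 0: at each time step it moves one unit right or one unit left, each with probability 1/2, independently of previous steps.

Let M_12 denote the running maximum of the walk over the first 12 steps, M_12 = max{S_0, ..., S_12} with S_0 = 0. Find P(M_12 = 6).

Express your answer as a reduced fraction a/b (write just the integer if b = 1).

Let M_12 = max(S_0,...,S_12). Use the reflection principle: for j ≥ 1, #{paths with M_12 ≥ j} = #{S_12 ≥ j} + #{S_12 ≥ j+1}.
By reflection, #{M_12 ≥ 6} = #{S_12 ≥ 6} + #{S_12 ≥ 7} = 299 + 79 = 378.
#{M_12 ≥ 7} = #{S_12 ≥ 7} + #{S_12 ≥ 8} = 79 + 79 = 158.
#{M_12 = 6} = 378 - 158 = 220.
P(M_12 = 6) = 220/4096 = 55/1024

Answer: 55/1024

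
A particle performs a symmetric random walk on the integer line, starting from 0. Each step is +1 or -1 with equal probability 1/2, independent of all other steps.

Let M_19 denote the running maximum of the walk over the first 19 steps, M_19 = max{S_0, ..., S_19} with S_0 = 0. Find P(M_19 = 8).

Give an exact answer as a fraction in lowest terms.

Answer: 2907/131072

Derivation:
Let M_19 = max(S_0,...,S_19). Use the reflection principle: for j ≥ 1, #{paths with M_19 ≥ j} = #{S_19 ≥ j} + #{S_19 ≥ j+1}.
By reflection, #{M_19 ≥ 8} = #{S_19 ≥ 8} + #{S_19 ≥ 9} = 16664 + 16664 = 33328.
#{M_19 ≥ 9} = #{S_19 ≥ 9} + #{S_19 ≥ 10} = 16664 + 5036 = 21700.
#{M_19 = 8} = 33328 - 21700 = 11628.
P(M_19 = 8) = 11628/524288 = 2907/131072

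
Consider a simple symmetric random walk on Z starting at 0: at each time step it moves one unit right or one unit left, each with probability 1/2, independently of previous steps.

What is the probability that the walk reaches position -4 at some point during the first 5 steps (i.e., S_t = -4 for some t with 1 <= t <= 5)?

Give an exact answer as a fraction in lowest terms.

Count via complement. Let g(t,s) = #length-t paths at position s with S_1..S_t all ≠ -4.
g(t,s) = g(t-1,s-1) + g(t-1,s+1) for s ≠ -4; g(t,-4) = 0.
t=0: g(0,0)=1
t=1: g(1,-1)=1 g(1,1)=1
t=2: g(2,-2)=1 g(2,0)=2 g(2,2)=1
t=3: g(3,-3)=1 g(3,-1)=3 g(3,1)=3 g(3,3)=1
t=4: g(4,-2)=4 g(4,0)=6 g(4,2)=4 g(4,4)=1
t=5: g(5,-3)=4 g(5,-1)=10 g(5,1)=10 g(5,3)=5 g(5,5)=1
Paths never hitting -4: Σ_s g(5,s) = 30
Paths hitting -4: 2^5 - 30 = 2
P = 2/32 = 1/16

Answer: 1/16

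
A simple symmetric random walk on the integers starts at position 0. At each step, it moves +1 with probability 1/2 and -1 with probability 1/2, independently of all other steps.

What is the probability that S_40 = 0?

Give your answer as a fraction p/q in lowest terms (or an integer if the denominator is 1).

Answer: 34461632205/274877906944

Derivation:
To return to 0 after 40 steps: need exactly 20 steps of +1 and 20 of -1.
Favorable paths: C(40,20) = 137846528820
Total paths: 2^40 = 1099511627776
P = 137846528820/1099511627776 = 34461632205/274877906944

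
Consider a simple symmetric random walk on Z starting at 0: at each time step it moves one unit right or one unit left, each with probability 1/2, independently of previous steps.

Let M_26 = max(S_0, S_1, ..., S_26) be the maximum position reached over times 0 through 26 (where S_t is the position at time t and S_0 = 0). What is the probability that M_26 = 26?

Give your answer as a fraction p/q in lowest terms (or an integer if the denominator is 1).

Let M_26 = max(S_0,...,S_26). Use the reflection principle: for j ≥ 1, #{paths with M_26 ≥ j} = #{S_26 ≥ j} + #{S_26 ≥ j+1}.
By reflection, #{M_26 ≥ 26} = #{S_26 ≥ 26} + #{S_26 ≥ 27} = 1 + 0 = 1.
#{M_26 ≥ 27} = #{S_26 ≥ 27} + #{S_26 ≥ 28} = 0 + 0 = 0.
#{M_26 = 26} = 1 - 0 = 1.
P(M_26 = 26) = 1/67108864 = 1/67108864

Answer: 1/67108864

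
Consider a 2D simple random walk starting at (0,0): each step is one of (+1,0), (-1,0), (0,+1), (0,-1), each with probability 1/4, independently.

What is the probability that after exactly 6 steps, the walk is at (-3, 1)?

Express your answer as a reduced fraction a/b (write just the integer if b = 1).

Let h be the number of horizontal steps (so 6-h are vertical). To end at (-3,1) need (h-3)/2 right-steps and ((6-h)+1)/2 up-steps.
Sum over h with 3 ≤ h ≤ 5, h ≡ 1 (mod 2), 6-h ≡ 1 (mod 2):
h=3: C(6,3)·C(3,0)·C(3,2) = 20·1·3 = 60
h=5: C(6,5)·C(5,1)·C(1,1) = 6·5·1 = 30
Total favorable: 90
Total paths: 4^6 = 4096
P = 90/4096 = 45/2048

Answer: 45/2048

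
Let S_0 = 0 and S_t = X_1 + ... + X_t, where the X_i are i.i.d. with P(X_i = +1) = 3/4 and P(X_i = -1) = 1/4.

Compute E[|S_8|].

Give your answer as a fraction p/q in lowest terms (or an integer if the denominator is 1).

Answer: 16907/4096

Derivation:
S_8 takes values m ≡ 0 (mod 2) with |m| ≤ 8; P(S_8=m) = C(8,(8+m)/2) · (3/4)^((8+m)/2) · (1/4)^((8-m)/2).
Distribution: P(S=-8)=1/65536, P(S=-6)=3/8192, P(S=-4)=63/16384, P(S=-2)=189/8192, P(S=0)=2835/32768, P(S=2)=1701/8192, P(S=4)=5103/16384, P(S=6)=2187/8192, P(S=8)=6561/65536
E[|S_8|] = Σ_m |m|·P(S_8=m) = 16907/4096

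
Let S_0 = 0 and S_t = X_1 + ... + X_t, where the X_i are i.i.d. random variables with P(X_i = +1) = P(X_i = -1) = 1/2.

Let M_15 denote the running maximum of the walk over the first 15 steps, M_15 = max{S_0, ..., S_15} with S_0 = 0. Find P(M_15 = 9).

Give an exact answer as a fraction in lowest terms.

Let M_15 = max(S_0,...,S_15). Use the reflection principle: for j ≥ 1, #{paths with M_15 ≥ j} = #{S_15 ≥ j} + #{S_15 ≥ j+1}.
By reflection, #{M_15 ≥ 9} = #{S_15 ≥ 9} + #{S_15 ≥ 10} = 576 + 121 = 697.
#{M_15 ≥ 10} = #{S_15 ≥ 10} + #{S_15 ≥ 11} = 121 + 121 = 242.
#{M_15 = 9} = 697 - 242 = 455.
P(M_15 = 9) = 455/32768 = 455/32768

Answer: 455/32768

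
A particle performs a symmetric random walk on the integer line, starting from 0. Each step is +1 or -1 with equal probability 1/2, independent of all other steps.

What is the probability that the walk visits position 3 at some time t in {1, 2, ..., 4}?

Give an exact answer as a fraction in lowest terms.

Count via complement. Let g(t,s) = #length-t paths at position s with S_1..S_t all ≠ 3.
g(t,s) = g(t-1,s-1) + g(t-1,s+1) for s ≠ 3; g(t,3) = 0.
t=0: g(0,0)=1
t=1: g(1,-1)=1 g(1,1)=1
t=2: g(2,-2)=1 g(2,0)=2 g(2,2)=1
t=3: g(3,-3)=1 g(3,-1)=3 g(3,1)=3
t=4: g(4,-4)=1 g(4,-2)=4 g(4,0)=6 g(4,2)=3
Paths never hitting 3: Σ_s g(4,s) = 14
Paths hitting 3: 2^4 - 14 = 2
P = 2/16 = 1/8

Answer: 1/8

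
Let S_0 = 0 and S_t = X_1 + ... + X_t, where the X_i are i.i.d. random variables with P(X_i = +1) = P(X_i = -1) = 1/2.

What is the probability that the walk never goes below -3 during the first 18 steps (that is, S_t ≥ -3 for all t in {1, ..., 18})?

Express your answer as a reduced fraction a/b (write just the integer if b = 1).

Answer: 20995/32768

Derivation:
Let f(t,s) = #length-t paths at position s with S_1..S_t all ≥ -3.
f(t,s) = f(t-1,s-1) + f(t-1,s+1) for s ≥ -3; f(t,s) = 0 for s < -3.
t=0: f(0,0)=1
t=1: f(1,-1)=1 f(1,1)=1
t=2: f(2,-2)=1 f(2,0)=2 f(2,2)=1
t=3: f(3,-3)=1 f(3,-1)=3 f(3,1)=3 f(3,3)=1
t=4: f(4,-2)=4 f(4,0)=6 f(4,2)=4 f(4,4)=1
t=5: f(5,-3)=4 f(5,-1)=10 f(5,1)=10 f(5,3)=5 f(5,5)=1
t=6: f(6,-2)=14 f(6,0)=20 f(6,2)=15 f(6,4)=6 f(6,6)=1
t=7: f(7,-3)=14 f(7,-1)=34 f(7,1)=35 f(7,3)=21 f(7,5)=7 f(7,7)=1
t=8: f(8,-2)=48 f(8,0)=69 f(8,2)=56 f(8,4)=28 f(8,6)=8 f(8,8)=1
t=9: f(9,-3)=48 f(9,-1)=117 f(9,1)=125 f(9,3)=84 f(9,5)=36 f(9,7)=9 f(9,9)=1
t=10: f(10,-2)=165 f(10,0)=242 f(10,2)=209 f(10,4)=120 f(10,6)=45 f(10,8)=10 f(10,10)=1
t=11: f(11,-3)=165 f(11,-1)=407 f(11,1)=451 f(11,3)=329 f(11,5)=165 f(11,7)=55 f(11,9)=11 f(11,11)=1
t=12: f(12,-2)=572 f(12,0)=858 f(12,2)=780 f(12,4)=494 f(12,6)=220 f(12,8)=66 f(12,10)=12 f(12,12)=1
t=13: f(13,-3)=572 f(13,-1)=1430 f(13,1)=1638 f(13,3)=1274 f(13,5)=714 f(13,7)=286 f(13,9)=78 f(13,11)=13 f(13,13)=1
t=14: f(14,-2)=2002 f(14,0)=3068 f(14,2)=2912 f(14,4)=1988 f(14,6)=1000 f(14,8)=364 f(14,10)=91 f(14,12)=14 f(14,14)=1
t=15: f(15,-3)=2002 f(15,-1)=5070 f(15,1)=5980 f(15,3)=4900 f(15,5)=2988 f(15,7)=1364 f(15,9)=455 f(15,11)=105 f(15,13)=15 f(15,15)=1
t=16: f(16,-2)=7072 f(16,0)=11050 f(16,2)=10880 f(16,4)=7888 f(16,6)=4352 f(16,8)=1819 f(16,10)=560 f(16,12)=120 f(16,14)=16 f(16,16)=1
t=17: f(17,-3)=7072 f(17,-1)=18122 f(17,1)=21930 f(17,3)=18768 f(17,5)=12240 f(17,7)=6171 f(17,9)=2379 f(17,11)=680 f(17,13)=136 f(17,15)=17 f(17,17)=1
t=18: f(18,-2)=25194 f(18,0)=40052 f(18,2)=40698 f(18,4)=31008 f(18,6)=18411 f(18,8)=8550 f(18,10)=3059 f(18,12)=816 f(18,14)=153 f(18,16)=18 f(18,18)=1
Σ_s f(18,s) = 167960
P = 167960/262144 = 20995/32768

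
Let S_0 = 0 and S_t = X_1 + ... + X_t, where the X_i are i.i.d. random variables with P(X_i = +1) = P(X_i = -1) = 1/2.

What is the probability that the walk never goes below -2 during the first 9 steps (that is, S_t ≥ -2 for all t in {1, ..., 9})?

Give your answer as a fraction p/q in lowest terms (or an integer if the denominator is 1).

Let f(t,s) = #length-t paths at position s with S_1..S_t all ≥ -2.
f(t,s) = f(t-1,s-1) + f(t-1,s+1) for s ≥ -2; f(t,s) = 0 for s < -2.
t=0: f(0,0)=1
t=1: f(1,-1)=1 f(1,1)=1
t=2: f(2,-2)=1 f(2,0)=2 f(2,2)=1
t=3: f(3,-1)=3 f(3,1)=3 f(3,3)=1
t=4: f(4,-2)=3 f(4,0)=6 f(4,2)=4 f(4,4)=1
t=5: f(5,-1)=9 f(5,1)=10 f(5,3)=5 f(5,5)=1
t=6: f(6,-2)=9 f(6,0)=19 f(6,2)=15 f(6,4)=6 f(6,6)=1
t=7: f(7,-1)=28 f(7,1)=34 f(7,3)=21 f(7,5)=7 f(7,7)=1
t=8: f(8,-2)=28 f(8,0)=62 f(8,2)=55 f(8,4)=28 f(8,6)=8 f(8,8)=1
t=9: f(9,-1)=90 f(9,1)=117 f(9,3)=83 f(9,5)=36 f(9,7)=9 f(9,9)=1
Σ_s f(9,s) = 336
P = 336/512 = 21/32

Answer: 21/32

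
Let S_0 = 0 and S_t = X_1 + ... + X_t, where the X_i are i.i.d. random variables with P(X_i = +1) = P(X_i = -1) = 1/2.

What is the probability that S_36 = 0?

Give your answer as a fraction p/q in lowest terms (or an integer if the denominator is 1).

To return to 0 after 36 steps: need exactly 18 steps of +1 and 18 of -1.
Favorable paths: C(36,18) = 9075135300
Total paths: 2^36 = 68719476736
P = 9075135300/68719476736 = 2268783825/17179869184

Answer: 2268783825/17179869184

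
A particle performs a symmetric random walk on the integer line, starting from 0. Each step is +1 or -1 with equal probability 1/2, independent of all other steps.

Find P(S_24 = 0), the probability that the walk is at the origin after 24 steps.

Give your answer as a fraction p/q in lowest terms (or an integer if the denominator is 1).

Answer: 676039/4194304

Derivation:
To return to 0 after 24 steps: need exactly 12 steps of +1 and 12 of -1.
Favorable paths: C(24,12) = 2704156
Total paths: 2^24 = 16777216
P = 2704156/16777216 = 676039/4194304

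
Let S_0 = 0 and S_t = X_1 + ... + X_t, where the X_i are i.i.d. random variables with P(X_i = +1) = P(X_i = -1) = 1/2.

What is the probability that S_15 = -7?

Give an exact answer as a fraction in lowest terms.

To reach position -7 after 15 steps: need 4 steps of +1 and 11 of -1.
Favorable paths: C(15,4) = 1365
Total paths: 2^15 = 32768
P = 1365/32768 = 1365/32768

Answer: 1365/32768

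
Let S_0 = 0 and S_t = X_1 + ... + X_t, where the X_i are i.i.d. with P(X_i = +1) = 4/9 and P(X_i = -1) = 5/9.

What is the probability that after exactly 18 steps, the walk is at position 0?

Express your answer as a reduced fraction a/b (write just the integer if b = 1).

To be at 0 after 18 steps: need exactly 9 steps of +1 and 9 of -1.
Number of such sequences: C(18,9) = 48620
Each has probability (4/9)^9 · (5/9)^9 = 512000000000/150094635296999121
P = 48620 · 512000000000/150094635296999121 = 24893440000000000/150094635296999121

Answer: 24893440000000000/150094635296999121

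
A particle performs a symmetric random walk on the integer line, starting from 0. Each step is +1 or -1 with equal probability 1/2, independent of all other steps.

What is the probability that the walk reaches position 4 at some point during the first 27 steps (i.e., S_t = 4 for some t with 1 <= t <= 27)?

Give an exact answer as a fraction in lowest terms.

Answer: 1854169/4194304

Derivation:
Count via complement. Let g(t,s) = #length-t paths at position s with S_1..S_t all ≠ 4.
g(t,s) = g(t-1,s-1) + g(t-1,s+1) for s ≠ 4; g(t,4) = 0.
t=0: g(0,0)=1
t=1: g(1,-1)=1 g(1,1)=1
t=2: g(2,-2)=1 g(2,0)=2 g(2,2)=1
t=3: g(3,-3)=1 g(3,-1)=3 g(3,1)=3 g(3,3)=1
t=4: g(4,-4)=1 g(4,-2)=4 g(4,0)=6 g(4,2)=4
t=5: g(5,-5)=1 g(5,-3)=5 g(5,-1)=10 g(5,1)=10 g(5,3)=4
t=6: g(6,-6)=1 g(6,-4)=6 g(6,-2)=15 g(6,0)=20 g(6,2)=14
t=7: g(7,-7)=1 g(7,-5)=7 g(7,-3)=21 g(7,-1)=35 g(7,1)=34 g(7,3)=14
t=8: g(8,-8)=1 g(8,-6)=8 g(8,-4)=28 g(8,-2)=56 g(8,0)=69 g(8,2)=48
t=9: g(9,-9)=1 g(9,-7)=9 g(9,-5)=36 g(9,-3)=84 g(9,-1)=125 g(9,1)=117 g(9,3)=48
t=10: g(10,-10)=1 g(10,-8)=10 g(10,-6)=45 g(10,-4)=120 g(10,-2)=209 g(10,0)=242 g(10,2)=165
t=11: g(11,-11)=1 g(11,-9)=11 g(11,-7)=55 g(11,-5)=165 g(11,-3)=329 g(11,-1)=451 g(11,1)=407 g(11,3)=165
t=12: g(12,-12)=1 g(12,-10)=12 g(12,-8)=66 g(12,-6)=220 g(12,-4)=494 g(12,-2)=780 g(12,0)=858 g(12,2)=572
t=13: g(13,-13)=1 g(13,-11)=13 g(13,-9)=78 g(13,-7)=286 g(13,-5)=714 g(13,-3)=1274 g(13,-1)=1638 g(13,1)=1430 g(13,3)=572
t=14: g(14,-14)=1 g(14,-12)=14 g(14,-10)=91 g(14,-8)=364 g(14,-6)=1000 g(14,-4)=1988 g(14,-2)=2912 g(14,0)=3068 g(14,2)=2002
t=15: g(15,-15)=1 g(15,-13)=15 g(15,-11)=105 g(15,-9)=455 g(15,-7)=1364 g(15,-5)=2988 g(15,-3)=4900 g(15,-1)=5980 g(15,1)=5070 g(15,3)=2002
t=16: g(16,-16)=1 g(16,-14)=16 g(16,-12)=120 g(16,-10)=560 g(16,-8)=1819 g(16,-6)=4352 g(16,-4)=7888 g(16,-2)=10880 g(16,0)=11050 g(16,2)=7072
t=17: g(17,-17)=1 g(17,-15)=17 g(17,-13)=136 g(17,-11)=680 g(17,-9)=2379 g(17,-7)=6171 g(17,-5)=12240 g(17,-3)=18768 g(17,-1)=21930 g(17,1)=18122 g(17,3)=7072
t=18: g(18,-18)=1 g(18,-16)=18 g(18,-14)=153 g(18,-12)=816 g(18,-10)=3059 g(18,-8)=8550 g(18,-6)=18411 g(18,-4)=31008 g(18,-2)=40698 g(18,0)=40052 g(18,2)=25194
t=19: g(19,-19)=1 g(19,-17)=19 g(19,-15)=171 g(19,-13)=969 g(19,-11)=3875 g(19,-9)=11609 g(19,-7)=26961 g(19,-5)=49419 g(19,-3)=71706 g(19,-1)=80750 g(19,1)=65246 g(19,3)=25194
t=20: g(20,-20)=1 g(20,-18)=20 g(20,-16)=190 g(20,-14)=1140 g(20,-12)=4844 g(20,-10)=15484 g(20,-8)=38570 g(20,-6)=76380 g(20,-4)=121125 g(20,-2)=152456 g(20,0)=145996 g(20,2)=90440
t=21: g(21,-21)=1 g(21,-19)=21 g(21,-17)=210 g(21,-15)=1330 g(21,-13)=5984 g(21,-11)=20328 g(21,-9)=54054 g(21,-7)=114950 g(21,-5)=197505 g(21,-3)=273581 g(21,-1)=298452 g(21,1)=236436 g(21,3)=90440
t=22: g(22,-22)=1 g(22,-20)=22 g(22,-18)=231 g(22,-16)=1540 g(22,-14)=7314 g(22,-12)=26312 g(22,-10)=74382 g(22,-8)=169004 g(22,-6)=312455 g(22,-4)=471086 g(22,-2)=572033 g(22,0)=534888 g(22,2)=326876
t=23: g(23,-23)=1 g(23,-21)=23 g(23,-19)=253 g(23,-17)=1771 g(23,-15)=8854 g(23,-13)=33626 g(23,-11)=100694 g(23,-9)=243386 g(23,-7)=481459 g(23,-5)=783541 g(23,-3)=1043119 g(23,-1)=1106921 g(23,1)=861764 g(23,3)=326876
t=24: g(24,-24)=1 g(24,-22)=24 g(24,-20)=276 g(24,-18)=2024 g(24,-16)=10625 g(24,-14)=42480 g(24,-12)=134320 g(24,-10)=344080 g(24,-8)=724845 g(24,-6)=1265000 g(24,-4)=1826660 g(24,-2)=2150040 g(24,0)=1968685 g(24,2)=1188640
t=25: g(25,-25)=1 g(25,-23)=25 g(25,-21)=300 g(25,-19)=2300 g(25,-17)=12649 g(25,-15)=53105 g(25,-13)=176800 g(25,-11)=478400 g(25,-9)=1068925 g(25,-7)=1989845 g(25,-5)=3091660 g(25,-3)=3976700 g(25,-1)=4118725 g(25,1)=3157325 g(25,3)=1188640
t=26: g(26,-26)=1 g(26,-24)=26 g(26,-22)=325 g(26,-20)=2600 g(26,-18)=14949 g(26,-16)=65754 g(26,-14)=229905 g(26,-12)=655200 g(26,-10)=1547325 g(26,-8)=3058770 g(26,-6)=5081505 g(26,-4)=7068360 g(26,-2)=8095425 g(26,0)=7276050 g(26,2)=4345965
t=27: g(27,-27)=1 g(27,-25)=27 g(27,-23)=351 g(27,-21)=2925 g(27,-19)=17549 g(27,-17)=80703 g(27,-15)=295659 g(27,-13)=885105 g(27,-11)=2202525 g(27,-9)=4606095 g(27,-7)=8140275 g(27,-5)=12149865 g(27,-3)=15163785 g(27,-1)=15371475 g(27,1)=11622015 g(27,3)=4345965
Paths never hitting 4: Σ_s g(27,s) = 74884320
Paths hitting 4: 2^27 - 74884320 = 59333408
P = 59333408/134217728 = 1854169/4194304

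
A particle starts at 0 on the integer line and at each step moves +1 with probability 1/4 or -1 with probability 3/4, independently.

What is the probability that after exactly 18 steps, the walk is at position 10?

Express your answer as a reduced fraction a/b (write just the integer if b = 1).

To reach position 10 after 18 steps: need 14 steps of +1 and 4 steps of -1.
Number of such sequences: C(18,14) = 3060
Each has probability (1/4)^14 · (3/4)^4 = 81/68719476736
P = 3060 · 81/68719476736 = 61965/17179869184

Answer: 61965/17179869184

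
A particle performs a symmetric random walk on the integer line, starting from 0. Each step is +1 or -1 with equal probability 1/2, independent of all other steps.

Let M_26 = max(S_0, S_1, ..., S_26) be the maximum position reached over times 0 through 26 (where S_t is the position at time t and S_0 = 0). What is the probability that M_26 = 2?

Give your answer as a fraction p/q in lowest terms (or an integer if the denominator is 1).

Let M_26 = max(S_0,...,S_26). Use the reflection principle: for j ≥ 1, #{paths with M_26 ≥ j} = #{S_26 ≥ j} + #{S_26 ≥ j+1}.
By reflection, #{M_26 ≥ 2} = #{S_26 ≥ 2} + #{S_26 ≥ 3} = 28354132 + 18696432 = 47050564.
#{M_26 ≥ 3} = #{S_26 ≥ 3} + #{S_26 ≥ 4} = 18696432 + 18696432 = 37392864.
#{M_26 = 2} = 47050564 - 37392864 = 9657700.
P(M_26 = 2) = 9657700/67108864 = 2414425/16777216

Answer: 2414425/16777216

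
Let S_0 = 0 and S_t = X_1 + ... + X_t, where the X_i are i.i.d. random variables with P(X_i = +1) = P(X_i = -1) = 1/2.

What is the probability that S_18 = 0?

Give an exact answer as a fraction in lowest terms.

To return to 0 after 18 steps: need exactly 9 steps of +1 and 9 of -1.
Favorable paths: C(18,9) = 48620
Total paths: 2^18 = 262144
P = 48620/262144 = 12155/65536

Answer: 12155/65536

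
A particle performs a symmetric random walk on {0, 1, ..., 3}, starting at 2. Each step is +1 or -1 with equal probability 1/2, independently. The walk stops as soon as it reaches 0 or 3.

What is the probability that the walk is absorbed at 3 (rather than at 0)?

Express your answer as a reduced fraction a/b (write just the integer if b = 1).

Symmetric walk (p = 1/2): the harmonic-function argument gives P(hit 3 before 0 | start at 2) = a/N.
P = 2/3 = 2/3

Answer: 2/3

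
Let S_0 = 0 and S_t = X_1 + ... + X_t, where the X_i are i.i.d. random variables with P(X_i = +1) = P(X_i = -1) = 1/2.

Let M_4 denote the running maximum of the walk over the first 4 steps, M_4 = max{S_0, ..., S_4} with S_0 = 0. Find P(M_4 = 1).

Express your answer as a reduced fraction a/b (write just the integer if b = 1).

Let M_4 = max(S_0,...,S_4). Use the reflection principle: for j ≥ 1, #{paths with M_4 ≥ j} = #{S_4 ≥ j} + #{S_4 ≥ j+1}.
By reflection, #{M_4 ≥ 1} = #{S_4 ≥ 1} + #{S_4 ≥ 2} = 5 + 5 = 10.
#{M_4 ≥ 2} = #{S_4 ≥ 2} + #{S_4 ≥ 3} = 5 + 1 = 6.
#{M_4 = 1} = 10 - 6 = 4.
P(M_4 = 1) = 4/16 = 1/4

Answer: 1/4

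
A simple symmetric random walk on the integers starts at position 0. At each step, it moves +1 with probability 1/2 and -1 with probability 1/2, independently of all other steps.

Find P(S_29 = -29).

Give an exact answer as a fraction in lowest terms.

Answer: 1/536870912

Derivation:
To reach position -29 after 29 steps: need 0 steps of +1 and 29 of -1.
Favorable paths: C(29,0) = 1
Total paths: 2^29 = 536870912
P = 1/536870912 = 1/536870912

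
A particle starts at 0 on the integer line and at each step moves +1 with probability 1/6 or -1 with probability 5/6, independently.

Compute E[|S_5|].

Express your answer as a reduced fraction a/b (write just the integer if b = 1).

Answer: 2215/648

Derivation:
S_5 takes values m ≡ 1 (mod 2) with |m| ≤ 5; P(S_5=m) = C(5,(5+m)/2) · (1/6)^((5+m)/2) · (5/6)^((5-m)/2).
Distribution: P(S=-5)=3125/7776, P(S=-3)=3125/7776, P(S=-1)=625/3888, P(S=1)=125/3888, P(S=3)=25/7776, P(S=5)=1/7776
E[|S_5|] = Σ_m |m|·P(S_5=m) = 2215/648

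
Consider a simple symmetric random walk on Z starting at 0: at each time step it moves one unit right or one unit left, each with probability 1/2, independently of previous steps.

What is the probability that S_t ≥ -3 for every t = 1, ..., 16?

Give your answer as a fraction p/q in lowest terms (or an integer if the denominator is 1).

Let f(t,s) = #length-t paths at position s with S_1..S_t all ≥ -3.
f(t,s) = f(t-1,s-1) + f(t-1,s+1) for s ≥ -3; f(t,s) = 0 for s < -3.
t=0: f(0,0)=1
t=1: f(1,-1)=1 f(1,1)=1
t=2: f(2,-2)=1 f(2,0)=2 f(2,2)=1
t=3: f(3,-3)=1 f(3,-1)=3 f(3,1)=3 f(3,3)=1
t=4: f(4,-2)=4 f(4,0)=6 f(4,2)=4 f(4,4)=1
t=5: f(5,-3)=4 f(5,-1)=10 f(5,1)=10 f(5,3)=5 f(5,5)=1
t=6: f(6,-2)=14 f(6,0)=20 f(6,2)=15 f(6,4)=6 f(6,6)=1
t=7: f(7,-3)=14 f(7,-1)=34 f(7,1)=35 f(7,3)=21 f(7,5)=7 f(7,7)=1
t=8: f(8,-2)=48 f(8,0)=69 f(8,2)=56 f(8,4)=28 f(8,6)=8 f(8,8)=1
t=9: f(9,-3)=48 f(9,-1)=117 f(9,1)=125 f(9,3)=84 f(9,5)=36 f(9,7)=9 f(9,9)=1
t=10: f(10,-2)=165 f(10,0)=242 f(10,2)=209 f(10,4)=120 f(10,6)=45 f(10,8)=10 f(10,10)=1
t=11: f(11,-3)=165 f(11,-1)=407 f(11,1)=451 f(11,3)=329 f(11,5)=165 f(11,7)=55 f(11,9)=11 f(11,11)=1
t=12: f(12,-2)=572 f(12,0)=858 f(12,2)=780 f(12,4)=494 f(12,6)=220 f(12,8)=66 f(12,10)=12 f(12,12)=1
t=13: f(13,-3)=572 f(13,-1)=1430 f(13,1)=1638 f(13,3)=1274 f(13,5)=714 f(13,7)=286 f(13,9)=78 f(13,11)=13 f(13,13)=1
t=14: f(14,-2)=2002 f(14,0)=3068 f(14,2)=2912 f(14,4)=1988 f(14,6)=1000 f(14,8)=364 f(14,10)=91 f(14,12)=14 f(14,14)=1
t=15: f(15,-3)=2002 f(15,-1)=5070 f(15,1)=5980 f(15,3)=4900 f(15,5)=2988 f(15,7)=1364 f(15,9)=455 f(15,11)=105 f(15,13)=15 f(15,15)=1
t=16: f(16,-2)=7072 f(16,0)=11050 f(16,2)=10880 f(16,4)=7888 f(16,6)=4352 f(16,8)=1819 f(16,10)=560 f(16,12)=120 f(16,14)=16 f(16,16)=1
Σ_s f(16,s) = 43758
P = 43758/65536 = 21879/32768

Answer: 21879/32768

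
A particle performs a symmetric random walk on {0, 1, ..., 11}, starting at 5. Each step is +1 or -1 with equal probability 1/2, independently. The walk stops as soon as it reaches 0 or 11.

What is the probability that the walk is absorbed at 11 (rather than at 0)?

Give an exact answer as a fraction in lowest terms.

Answer: 5/11

Derivation:
Symmetric walk (p = 1/2): the harmonic-function argument gives P(hit 11 before 0 | start at 5) = a/N.
P = 5/11 = 5/11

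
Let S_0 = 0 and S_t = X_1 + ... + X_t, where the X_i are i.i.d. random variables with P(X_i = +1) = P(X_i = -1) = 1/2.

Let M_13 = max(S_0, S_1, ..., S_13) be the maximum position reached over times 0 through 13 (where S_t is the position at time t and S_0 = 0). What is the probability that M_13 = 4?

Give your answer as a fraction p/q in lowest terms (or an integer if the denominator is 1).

Let M_13 = max(S_0,...,S_13). Use the reflection principle: for j ≥ 1, #{paths with M_13 ≥ j} = #{S_13 ≥ j} + #{S_13 ≥ j+1}.
By reflection, #{M_13 ≥ 4} = #{S_13 ≥ 4} + #{S_13 ≥ 5} = 1093 + 1093 = 2186.
#{M_13 ≥ 5} = #{S_13 ≥ 5} + #{S_13 ≥ 6} = 1093 + 378 = 1471.
#{M_13 = 4} = 2186 - 1471 = 715.
P(M_13 = 4) = 715/8192 = 715/8192

Answer: 715/8192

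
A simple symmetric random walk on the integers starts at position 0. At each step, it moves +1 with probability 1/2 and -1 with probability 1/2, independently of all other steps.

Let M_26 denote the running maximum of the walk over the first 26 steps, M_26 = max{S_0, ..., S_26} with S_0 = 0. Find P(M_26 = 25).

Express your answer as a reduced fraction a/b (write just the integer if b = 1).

Answer: 1/67108864

Derivation:
Let M_26 = max(S_0,...,S_26). Use the reflection principle: for j ≥ 1, #{paths with M_26 ≥ j} = #{S_26 ≥ j} + #{S_26 ≥ j+1}.
By reflection, #{M_26 ≥ 25} = #{S_26 ≥ 25} + #{S_26 ≥ 26} = 1 + 1 = 2.
#{M_26 ≥ 26} = #{S_26 ≥ 26} + #{S_26 ≥ 27} = 1 + 0 = 1.
#{M_26 = 25} = 2 - 1 = 1.
P(M_26 = 25) = 1/67108864 = 1/67108864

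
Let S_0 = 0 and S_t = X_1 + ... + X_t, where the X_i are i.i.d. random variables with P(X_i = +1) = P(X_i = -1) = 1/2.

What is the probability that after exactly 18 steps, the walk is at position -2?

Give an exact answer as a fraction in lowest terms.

To reach position -2 after 18 steps: need 8 steps of +1 and 10 of -1.
Favorable paths: C(18,8) = 43758
Total paths: 2^18 = 262144
P = 43758/262144 = 21879/131072

Answer: 21879/131072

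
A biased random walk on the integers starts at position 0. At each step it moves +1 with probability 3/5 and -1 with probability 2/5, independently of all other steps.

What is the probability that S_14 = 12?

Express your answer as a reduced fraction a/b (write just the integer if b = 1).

To reach position 12 after 14 steps: need 13 steps of +1 and 1 step of -1.
Number of such sequences: C(14,13) = 14
Each has probability (3/5)^13 · (2/5)^1 = 3188646/6103515625
P = 14 · 3188646/6103515625 = 44641044/6103515625

Answer: 44641044/6103515625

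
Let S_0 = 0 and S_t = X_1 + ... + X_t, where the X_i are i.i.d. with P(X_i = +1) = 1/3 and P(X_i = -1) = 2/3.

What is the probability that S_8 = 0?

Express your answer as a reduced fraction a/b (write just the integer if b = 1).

To be at 0 after 8 steps: need exactly 4 steps of +1 and 4 of -1.
Number of such sequences: C(8,4) = 70
Each has probability (1/3)^4 · (2/3)^4 = 16/6561
P = 70 · 16/6561 = 1120/6561

Answer: 1120/6561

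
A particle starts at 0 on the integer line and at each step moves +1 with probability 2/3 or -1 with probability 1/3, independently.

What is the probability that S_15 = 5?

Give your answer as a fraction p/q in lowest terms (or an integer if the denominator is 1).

Answer: 1025024/4782969

Derivation:
To reach position 5 after 15 steps: need 10 steps of +1 and 5 steps of -1.
Number of such sequences: C(15,10) = 3003
Each has probability (2/3)^10 · (1/3)^5 = 1024/14348907
P = 3003 · 1024/14348907 = 1025024/4782969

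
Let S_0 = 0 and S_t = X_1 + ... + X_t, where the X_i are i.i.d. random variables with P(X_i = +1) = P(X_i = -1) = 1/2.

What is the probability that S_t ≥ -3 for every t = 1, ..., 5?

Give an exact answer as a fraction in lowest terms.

Answer: 15/16

Derivation:
Let f(t,s) = #length-t paths at position s with S_1..S_t all ≥ -3.
f(t,s) = f(t-1,s-1) + f(t-1,s+1) for s ≥ -3; f(t,s) = 0 for s < -3.
t=0: f(0,0)=1
t=1: f(1,-1)=1 f(1,1)=1
t=2: f(2,-2)=1 f(2,0)=2 f(2,2)=1
t=3: f(3,-3)=1 f(3,-1)=3 f(3,1)=3 f(3,3)=1
t=4: f(4,-2)=4 f(4,0)=6 f(4,2)=4 f(4,4)=1
t=5: f(5,-3)=4 f(5,-1)=10 f(5,1)=10 f(5,3)=5 f(5,5)=1
Σ_s f(5,s) = 30
P = 30/32 = 15/16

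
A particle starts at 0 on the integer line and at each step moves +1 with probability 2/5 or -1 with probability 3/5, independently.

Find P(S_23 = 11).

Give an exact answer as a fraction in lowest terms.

To reach position 11 after 23 steps: need 17 steps of +1 and 6 steps of -1.
Number of such sequences: C(23,17) = 100947
Each has probability (2/5)^17 · (3/5)^6 = 95551488/11920928955078125
P = 100947 · 95551488/11920928955078125 = 9645636059136/11920928955078125

Answer: 9645636059136/11920928955078125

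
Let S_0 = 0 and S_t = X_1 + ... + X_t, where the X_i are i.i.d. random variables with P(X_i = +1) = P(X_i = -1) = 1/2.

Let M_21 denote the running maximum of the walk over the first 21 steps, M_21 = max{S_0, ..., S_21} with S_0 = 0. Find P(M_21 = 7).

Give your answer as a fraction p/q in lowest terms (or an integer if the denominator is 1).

Answer: 14535/262144

Derivation:
Let M_21 = max(S_0,...,S_21). Use the reflection principle: for j ≥ 1, #{paths with M_21 ≥ j} = #{S_21 ≥ j} + #{S_21 ≥ j+1}.
By reflection, #{M_21 ≥ 7} = #{S_21 ≥ 7} + #{S_21 ≥ 8} = 198440 + 82160 = 280600.
#{M_21 ≥ 8} = #{S_21 ≥ 8} + #{S_21 ≥ 9} = 82160 + 82160 = 164320.
#{M_21 = 7} = 280600 - 164320 = 116280.
P(M_21 = 7) = 116280/2097152 = 14535/262144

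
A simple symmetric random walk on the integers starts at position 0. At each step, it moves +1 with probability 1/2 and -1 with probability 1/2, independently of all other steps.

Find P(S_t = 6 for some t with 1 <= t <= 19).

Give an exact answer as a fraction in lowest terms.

Answer: 10949/65536

Derivation:
Count via complement. Let g(t,s) = #length-t paths at position s with S_1..S_t all ≠ 6.
g(t,s) = g(t-1,s-1) + g(t-1,s+1) for s ≠ 6; g(t,6) = 0.
t=0: g(0,0)=1
t=1: g(1,-1)=1 g(1,1)=1
t=2: g(2,-2)=1 g(2,0)=2 g(2,2)=1
t=3: g(3,-3)=1 g(3,-1)=3 g(3,1)=3 g(3,3)=1
t=4: g(4,-4)=1 g(4,-2)=4 g(4,0)=6 g(4,2)=4 g(4,4)=1
t=5: g(5,-5)=1 g(5,-3)=5 g(5,-1)=10 g(5,1)=10 g(5,3)=5 g(5,5)=1
t=6: g(6,-6)=1 g(6,-4)=6 g(6,-2)=15 g(6,0)=20 g(6,2)=15 g(6,4)=6
t=7: g(7,-7)=1 g(7,-5)=7 g(7,-3)=21 g(7,-1)=35 g(7,1)=35 g(7,3)=21 g(7,5)=6
t=8: g(8,-8)=1 g(8,-6)=8 g(8,-4)=28 g(8,-2)=56 g(8,0)=70 g(8,2)=56 g(8,4)=27
t=9: g(9,-9)=1 g(9,-7)=9 g(9,-5)=36 g(9,-3)=84 g(9,-1)=126 g(9,1)=126 g(9,3)=83 g(9,5)=27
t=10: g(10,-10)=1 g(10,-8)=10 g(10,-6)=45 g(10,-4)=120 g(10,-2)=210 g(10,0)=252 g(10,2)=209 g(10,4)=110
t=11: g(11,-11)=1 g(11,-9)=11 g(11,-7)=55 g(11,-5)=165 g(11,-3)=330 g(11,-1)=462 g(11,1)=461 g(11,3)=319 g(11,5)=110
t=12: g(12,-12)=1 g(12,-10)=12 g(12,-8)=66 g(12,-6)=220 g(12,-4)=495 g(12,-2)=792 g(12,0)=923 g(12,2)=780 g(12,4)=429
t=13: g(13,-13)=1 g(13,-11)=13 g(13,-9)=78 g(13,-7)=286 g(13,-5)=715 g(13,-3)=1287 g(13,-1)=1715 g(13,1)=1703 g(13,3)=1209 g(13,5)=429
t=14: g(14,-14)=1 g(14,-12)=14 g(14,-10)=91 g(14,-8)=364 g(14,-6)=1001 g(14,-4)=2002 g(14,-2)=3002 g(14,0)=3418 g(14,2)=2912 g(14,4)=1638
t=15: g(15,-15)=1 g(15,-13)=15 g(15,-11)=105 g(15,-9)=455 g(15,-7)=1365 g(15,-5)=3003 g(15,-3)=5004 g(15,-1)=6420 g(15,1)=6330 g(15,3)=4550 g(15,5)=1638
t=16: g(16,-16)=1 g(16,-14)=16 g(16,-12)=120 g(16,-10)=560 g(16,-8)=1820 g(16,-6)=4368 g(16,-4)=8007 g(16,-2)=11424 g(16,0)=12750 g(16,2)=10880 g(16,4)=6188
t=17: g(17,-17)=1 g(17,-15)=17 g(17,-13)=136 g(17,-11)=680 g(17,-9)=2380 g(17,-7)=6188 g(17,-5)=12375 g(17,-3)=19431 g(17,-1)=24174 g(17,1)=23630 g(17,3)=17068 g(17,5)=6188
t=18: g(18,-18)=1 g(18,-16)=18 g(18,-14)=153 g(18,-12)=816 g(18,-10)=3060 g(18,-8)=8568 g(18,-6)=18563 g(18,-4)=31806 g(18,-2)=43605 g(18,0)=47804 g(18,2)=40698 g(18,4)=23256
t=19: g(19,-19)=1 g(19,-17)=19 g(19,-15)=171 g(19,-13)=969 g(19,-11)=3876 g(19,-9)=11628 g(19,-7)=27131 g(19,-5)=50369 g(19,-3)=75411 g(19,-1)=91409 g(19,1)=88502 g(19,3)=63954 g(19,5)=23256
Paths never hitting 6: Σ_s g(19,s) = 436696
Paths hitting 6: 2^19 - 436696 = 87592
P = 87592/524288 = 10949/65536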